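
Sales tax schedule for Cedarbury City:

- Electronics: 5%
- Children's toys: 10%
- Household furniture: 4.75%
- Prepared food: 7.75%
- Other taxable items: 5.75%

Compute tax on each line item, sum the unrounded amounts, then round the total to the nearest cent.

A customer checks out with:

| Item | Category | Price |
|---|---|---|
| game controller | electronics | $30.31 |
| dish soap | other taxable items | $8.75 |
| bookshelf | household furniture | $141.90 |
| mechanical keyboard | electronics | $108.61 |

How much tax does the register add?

Game controller $30.31: electronics → 5% → $1.5155
Dish soap $8.75: other taxable items → 5.75% → $0.503125
Bookshelf $141.90: household furniture → 4.75% → $6.74025
Mechanical keyboard $108.61: electronics → 5% → $5.4305
Unrounded tax sum = $14.189375 → $14.19

$14.19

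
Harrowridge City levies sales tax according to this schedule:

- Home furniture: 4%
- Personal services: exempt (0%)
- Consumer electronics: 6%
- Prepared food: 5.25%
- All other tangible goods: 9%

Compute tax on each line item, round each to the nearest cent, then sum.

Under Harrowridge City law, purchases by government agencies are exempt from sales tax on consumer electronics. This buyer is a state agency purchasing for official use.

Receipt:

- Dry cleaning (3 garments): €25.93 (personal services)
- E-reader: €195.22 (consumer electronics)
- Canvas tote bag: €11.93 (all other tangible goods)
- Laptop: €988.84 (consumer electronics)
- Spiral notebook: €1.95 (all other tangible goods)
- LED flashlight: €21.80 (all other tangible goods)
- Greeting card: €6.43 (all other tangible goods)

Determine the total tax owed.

Dry cleaning (3 garments) €25.93: personal services → 0% → €0.00
E-reader €195.22: consumer electronics, buyer-exempt → 0% → €0.00
Canvas tote bag €11.93: all other tangible goods → 9% → €1.07
Laptop €988.84: consumer electronics, buyer-exempt → 0% → €0.00
Spiral notebook €1.95: all other tangible goods → 9% → €0.18
LED flashlight €21.80: all other tangible goods → 9% → €1.96
Greeting card €6.43: all other tangible goods → 9% → €0.58
Total tax = €1.07 + €0.18 + €1.96 + €0.58 = €3.79

€3.79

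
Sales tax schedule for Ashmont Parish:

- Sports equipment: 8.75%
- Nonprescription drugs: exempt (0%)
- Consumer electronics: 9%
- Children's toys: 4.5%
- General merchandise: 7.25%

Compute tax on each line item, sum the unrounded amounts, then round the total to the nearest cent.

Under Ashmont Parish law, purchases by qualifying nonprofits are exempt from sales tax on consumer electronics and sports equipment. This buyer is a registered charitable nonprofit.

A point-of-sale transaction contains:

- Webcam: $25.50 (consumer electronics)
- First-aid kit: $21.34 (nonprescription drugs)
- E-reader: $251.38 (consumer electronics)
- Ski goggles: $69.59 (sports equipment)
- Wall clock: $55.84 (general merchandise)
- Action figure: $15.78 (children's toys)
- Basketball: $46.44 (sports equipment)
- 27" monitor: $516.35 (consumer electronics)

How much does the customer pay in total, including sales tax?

$1006.98

Webcam $25.50: consumer electronics, buyer-exempt → 0% → $0.00
First-aid kit $21.34: nonprescription drugs → 0% → $0.00
E-reader $251.38: consumer electronics, buyer-exempt → 0% → $0.00
Ski goggles $69.59: sports equipment, buyer-exempt → 0% → $0.00
Wall clock $55.84: general merchandise → 7.25% → $4.0484
Action figure $15.78: children's toys → 4.5% → $0.7101
Basketball $46.44: sports equipment, buyer-exempt → 0% → $0.00
27" monitor $516.35: consumer electronics, buyer-exempt → 0% → $0.00
Subtotal = $1002.22; unrounded tax = $4.7585 → $4.76; total due = $1006.98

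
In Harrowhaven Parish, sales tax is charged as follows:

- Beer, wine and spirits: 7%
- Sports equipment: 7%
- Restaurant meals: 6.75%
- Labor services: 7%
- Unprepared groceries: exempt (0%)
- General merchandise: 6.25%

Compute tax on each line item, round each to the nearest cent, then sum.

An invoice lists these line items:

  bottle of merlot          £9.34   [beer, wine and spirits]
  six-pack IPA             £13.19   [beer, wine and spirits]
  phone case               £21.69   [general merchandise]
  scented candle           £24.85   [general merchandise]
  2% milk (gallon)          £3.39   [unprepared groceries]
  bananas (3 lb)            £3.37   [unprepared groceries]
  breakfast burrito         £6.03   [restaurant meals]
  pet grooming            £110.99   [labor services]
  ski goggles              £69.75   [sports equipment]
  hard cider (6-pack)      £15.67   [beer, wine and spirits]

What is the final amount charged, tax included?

£296.91

Bottle of merlot £9.34: beer, wine and spirits → 7% → £0.65
Six-pack IPA £13.19: beer, wine and spirits → 7% → £0.92
Phone case £21.69: general merchandise → 6.25% → £1.36
Scented candle £24.85: general merchandise → 6.25% → £1.55
2% milk (gallon) £3.39: unprepared groceries → 0% → £0.00
Bananas (3 lb) £3.37: unprepared groceries → 0% → £0.00
Breakfast burrito £6.03: restaurant meals → 6.75% → £0.41
Pet grooming £110.99: labor services → 7% → £7.77
Ski goggles £69.75: sports equipment → 7% → £4.88
Hard cider (6-pack) £15.67: beer, wine and spirits → 7% → £1.10
Subtotal = £278.27; tax = £18.64; total due = £296.91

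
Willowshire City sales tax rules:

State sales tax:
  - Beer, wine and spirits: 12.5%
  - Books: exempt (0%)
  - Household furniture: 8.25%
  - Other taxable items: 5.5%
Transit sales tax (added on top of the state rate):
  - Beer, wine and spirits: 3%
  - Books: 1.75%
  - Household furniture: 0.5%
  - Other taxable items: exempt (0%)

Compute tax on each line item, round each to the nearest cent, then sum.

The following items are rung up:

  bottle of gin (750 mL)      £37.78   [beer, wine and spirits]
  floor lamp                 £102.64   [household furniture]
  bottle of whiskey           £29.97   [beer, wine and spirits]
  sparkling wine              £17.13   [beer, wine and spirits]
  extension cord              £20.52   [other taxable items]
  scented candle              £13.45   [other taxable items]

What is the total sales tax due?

£24.02

Bottle of gin (750 mL) £37.78: beer, wine and spirits → 12.5% + 3% transit = 15.5% → £5.86
Floor lamp £102.64: household furniture → 8.25% + 0.5% transit = 8.75% → £8.98
Bottle of whiskey £29.97: beer, wine and spirits → 12.5% + 3% transit = 15.5% → £4.65
Sparkling wine £17.13: beer, wine and spirits → 12.5% + 3% transit = 15.5% → £2.66
Extension cord £20.52: other taxable items → 5.5% + 0% transit = 5.5% → £1.13
Scented candle £13.45: other taxable items → 5.5% + 0% transit = 5.5% → £0.74
Total tax = £5.86 + £8.98 + £4.65 + £2.66 + £1.13 + £0.74 = £24.02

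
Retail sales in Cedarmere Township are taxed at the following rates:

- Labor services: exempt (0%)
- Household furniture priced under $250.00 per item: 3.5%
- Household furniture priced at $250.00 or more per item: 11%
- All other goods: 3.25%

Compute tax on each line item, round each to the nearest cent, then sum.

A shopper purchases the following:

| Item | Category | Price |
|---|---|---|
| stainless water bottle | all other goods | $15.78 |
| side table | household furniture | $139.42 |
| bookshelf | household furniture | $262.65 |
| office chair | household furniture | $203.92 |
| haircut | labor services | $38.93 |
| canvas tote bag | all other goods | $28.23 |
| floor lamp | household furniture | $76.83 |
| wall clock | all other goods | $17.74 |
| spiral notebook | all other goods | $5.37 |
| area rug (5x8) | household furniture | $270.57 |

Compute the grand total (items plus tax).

Stainless water bottle $15.78: all other goods → 3.25% → $0.51
Side table $139.42: household furniture, under $250.00 → 3.5% → $4.88
Bookshelf $262.65: household furniture, $250.00 or more → 11% → $28.89
Office chair $203.92: household furniture, under $250.00 → 3.5% → $7.14
Haircut $38.93: labor services → 0% → $0.00
Canvas tote bag $28.23: all other goods → 3.25% → $0.92
Floor lamp $76.83: household furniture, under $250.00 → 3.5% → $2.69
Wall clock $17.74: all other goods → 3.25% → $0.58
Spiral notebook $5.37: all other goods → 3.25% → $0.17
Area rug (5x8) $270.57: household furniture, $250.00 or more → 11% → $29.76
Subtotal = $1059.44; tax = $75.54; total due = $1134.98

$1134.98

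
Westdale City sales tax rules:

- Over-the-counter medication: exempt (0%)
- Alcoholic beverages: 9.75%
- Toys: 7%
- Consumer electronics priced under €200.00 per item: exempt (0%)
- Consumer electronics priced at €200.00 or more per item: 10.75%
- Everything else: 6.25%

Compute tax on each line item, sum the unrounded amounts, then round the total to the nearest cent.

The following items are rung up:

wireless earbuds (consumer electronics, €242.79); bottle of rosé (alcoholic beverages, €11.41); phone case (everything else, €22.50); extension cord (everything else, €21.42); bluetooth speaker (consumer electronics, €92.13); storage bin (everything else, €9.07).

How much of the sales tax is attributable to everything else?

€3.31

Phone case €22.50: everything else → 6.25% → €1.40625
Extension cord €21.42: everything else → 6.25% → €1.33875
Storage bin €9.07: everything else → 6.25% → €0.566875
Tax on everything else: unrounded sum = €3.311875 → €3.31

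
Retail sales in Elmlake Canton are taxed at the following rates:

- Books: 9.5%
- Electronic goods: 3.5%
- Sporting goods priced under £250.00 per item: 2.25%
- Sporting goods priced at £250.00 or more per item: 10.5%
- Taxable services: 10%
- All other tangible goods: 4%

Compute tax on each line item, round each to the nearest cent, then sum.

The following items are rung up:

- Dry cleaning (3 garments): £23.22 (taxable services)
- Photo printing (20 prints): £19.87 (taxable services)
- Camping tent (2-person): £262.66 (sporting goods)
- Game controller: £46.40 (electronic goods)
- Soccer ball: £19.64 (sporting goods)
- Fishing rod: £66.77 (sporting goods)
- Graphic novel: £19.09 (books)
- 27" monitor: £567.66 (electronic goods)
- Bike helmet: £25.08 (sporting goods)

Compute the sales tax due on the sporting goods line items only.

Camping tent (2-person) £262.66: sporting goods, £250.00 or more → 10.5% → £27.58
Soccer ball £19.64: sporting goods, under £250.00 → 2.25% → £0.44
Fishing rod £66.77: sporting goods, under £250.00 → 2.25% → £1.50
Bike helmet £25.08: sporting goods, under £250.00 → 2.25% → £0.56
Tax on sporting goods = £27.58 + £0.44 + £1.50 + £0.56 = £30.08

£30.08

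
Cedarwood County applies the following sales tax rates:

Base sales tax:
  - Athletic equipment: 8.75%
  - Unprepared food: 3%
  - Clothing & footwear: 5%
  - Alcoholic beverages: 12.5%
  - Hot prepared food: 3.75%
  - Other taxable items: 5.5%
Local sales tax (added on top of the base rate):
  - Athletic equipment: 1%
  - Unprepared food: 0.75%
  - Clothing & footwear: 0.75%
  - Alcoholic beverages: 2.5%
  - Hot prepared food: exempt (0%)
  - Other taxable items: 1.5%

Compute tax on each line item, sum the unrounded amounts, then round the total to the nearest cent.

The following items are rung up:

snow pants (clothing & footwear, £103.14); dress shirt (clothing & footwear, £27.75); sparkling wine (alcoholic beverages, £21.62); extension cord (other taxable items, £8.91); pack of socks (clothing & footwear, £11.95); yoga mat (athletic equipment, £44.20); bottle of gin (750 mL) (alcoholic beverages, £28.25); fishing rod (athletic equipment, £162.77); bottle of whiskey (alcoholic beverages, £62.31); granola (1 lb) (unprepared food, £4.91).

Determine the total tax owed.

Snow pants £103.14: clothing & footwear → 5% + 0.75% local = 5.75% → £5.93055
Dress shirt £27.75: clothing & footwear → 5% + 0.75% local = 5.75% → £1.595625
Sparkling wine £21.62: alcoholic beverages → 12.5% + 2.5% local = 15% → £3.243
Extension cord £8.91: other taxable items → 5.5% + 1.5% local = 7% → £0.6237
Pack of socks £11.95: clothing & footwear → 5% + 0.75% local = 5.75% → £0.687125
Yoga mat £44.20: athletic equipment → 8.75% + 1% local = 9.75% → £4.3095
Bottle of gin (750 mL) £28.25: alcoholic beverages → 12.5% + 2.5% local = 15% → £4.2375
Fishing rod £162.77: athletic equipment → 8.75% + 1% local = 9.75% → £15.870075
Bottle of whiskey £62.31: alcoholic beverages → 12.5% + 2.5% local = 15% → £9.3465
Granola (1 lb) £4.91: unprepared food → 3% + 0.75% local = 3.75% → £0.184125
Unrounded tax sum = £46.0277 → £46.03

£46.03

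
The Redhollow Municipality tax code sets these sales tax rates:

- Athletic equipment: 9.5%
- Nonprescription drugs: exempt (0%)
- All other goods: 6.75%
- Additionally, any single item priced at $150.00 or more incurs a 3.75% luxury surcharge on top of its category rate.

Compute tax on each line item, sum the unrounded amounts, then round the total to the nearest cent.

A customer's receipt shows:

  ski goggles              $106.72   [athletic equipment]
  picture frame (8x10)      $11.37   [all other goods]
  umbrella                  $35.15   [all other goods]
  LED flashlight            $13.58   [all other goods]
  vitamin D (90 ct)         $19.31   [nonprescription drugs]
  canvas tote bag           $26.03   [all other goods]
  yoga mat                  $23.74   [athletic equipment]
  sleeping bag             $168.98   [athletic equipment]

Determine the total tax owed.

$40.60

Ski goggles $106.72: athletic equipment → 9.5% → $10.1384
Picture frame (8x10) $11.37: all other goods → 6.75% → $0.767475
Umbrella $35.15: all other goods → 6.75% → $2.372625
LED flashlight $13.58: all other goods → 6.75% → $0.91665
Vitamin D (90 ct) $19.31: nonprescription drugs → 0% → $0.00
Canvas tote bag $26.03: all other goods → 6.75% → $1.757025
Yoga mat $23.74: athletic equipment → 9.5% → $2.2553
Sleeping bag $168.98: athletic equipment → 9.5% + 3.75% surcharge = 13.25% → $22.38985
Unrounded tax sum = $40.597325 → $40.60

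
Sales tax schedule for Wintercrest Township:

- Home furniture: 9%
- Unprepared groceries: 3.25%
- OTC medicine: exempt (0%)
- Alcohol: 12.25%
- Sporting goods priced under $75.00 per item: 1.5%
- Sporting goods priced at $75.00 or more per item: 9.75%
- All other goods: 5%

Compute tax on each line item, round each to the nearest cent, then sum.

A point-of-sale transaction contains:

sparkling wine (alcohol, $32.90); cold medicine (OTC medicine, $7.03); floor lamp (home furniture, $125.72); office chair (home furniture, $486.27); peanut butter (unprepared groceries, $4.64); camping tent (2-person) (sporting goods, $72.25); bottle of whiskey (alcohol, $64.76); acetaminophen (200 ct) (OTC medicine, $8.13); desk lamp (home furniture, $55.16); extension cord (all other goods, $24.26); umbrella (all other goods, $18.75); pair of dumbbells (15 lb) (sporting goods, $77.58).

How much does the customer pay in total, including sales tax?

Sparkling wine $32.90: alcohol → 12.25% → $4.03
Cold medicine $7.03: OTC medicine → 0% → $0.00
Floor lamp $125.72: home furniture → 9% → $11.31
Office chair $486.27: home furniture → 9% → $43.76
Peanut butter $4.64: unprepared groceries → 3.25% → $0.15
Camping tent (2-person) $72.25: sporting goods, under $75.00 → 1.5% → $1.08
Bottle of whiskey $64.76: alcohol → 12.25% → $7.93
Acetaminophen (200 ct) $8.13: OTC medicine → 0% → $0.00
Desk lamp $55.16: home furniture → 9% → $4.96
Extension cord $24.26: all other goods → 5% → $1.21
Umbrella $18.75: all other goods → 5% → $0.94
Pair of dumbbells (15 lb) $77.58: sporting goods, $75.00 or more → 9.75% → $7.56
Subtotal = $977.45; tax = $82.93; total due = $1060.38

$1060.38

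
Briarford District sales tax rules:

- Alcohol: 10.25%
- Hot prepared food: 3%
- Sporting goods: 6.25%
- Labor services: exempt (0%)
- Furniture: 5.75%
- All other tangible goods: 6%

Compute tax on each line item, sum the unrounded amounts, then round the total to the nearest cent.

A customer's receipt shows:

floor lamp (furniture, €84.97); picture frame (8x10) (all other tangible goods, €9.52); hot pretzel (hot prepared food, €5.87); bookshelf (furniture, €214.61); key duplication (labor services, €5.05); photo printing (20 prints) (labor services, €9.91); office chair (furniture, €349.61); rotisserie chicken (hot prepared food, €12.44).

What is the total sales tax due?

Floor lamp €84.97: furniture → 5.75% → €4.885775
Picture frame (8x10) €9.52: all other tangible goods → 6% → €0.5712
Hot pretzel €5.87: hot prepared food → 3% → €0.1761
Bookshelf €214.61: furniture → 5.75% → €12.340075
Key duplication €5.05: labor services → 0% → €0.00
Photo printing (20 prints) €9.91: labor services → 0% → €0.00
Office chair €349.61: furniture → 5.75% → €20.102575
Rotisserie chicken €12.44: hot prepared food → 3% → €0.3732
Unrounded tax sum = €38.448925 → €38.45

€38.45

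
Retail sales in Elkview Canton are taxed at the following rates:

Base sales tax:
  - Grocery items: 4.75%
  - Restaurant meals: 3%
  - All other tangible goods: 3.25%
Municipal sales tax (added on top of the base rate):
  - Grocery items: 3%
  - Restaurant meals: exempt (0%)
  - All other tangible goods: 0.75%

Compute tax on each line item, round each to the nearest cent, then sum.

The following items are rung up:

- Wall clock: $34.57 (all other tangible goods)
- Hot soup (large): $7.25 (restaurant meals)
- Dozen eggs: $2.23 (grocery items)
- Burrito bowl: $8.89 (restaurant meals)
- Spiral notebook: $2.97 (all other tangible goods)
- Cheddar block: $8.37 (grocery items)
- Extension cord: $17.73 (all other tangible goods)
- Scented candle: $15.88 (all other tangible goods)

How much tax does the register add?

Wall clock $34.57: all other tangible goods → 3.25% + 0.75% municipal = 4% → $1.38
Hot soup (large) $7.25: restaurant meals → 3% + 0% municipal = 3% → $0.22
Dozen eggs $2.23: grocery items → 4.75% + 3% municipal = 7.75% → $0.17
Burrito bowl $8.89: restaurant meals → 3% + 0% municipal = 3% → $0.27
Spiral notebook $2.97: all other tangible goods → 3.25% + 0.75% municipal = 4% → $0.12
Cheddar block $8.37: grocery items → 4.75% + 3% municipal = 7.75% → $0.65
Extension cord $17.73: all other tangible goods → 3.25% + 0.75% municipal = 4% → $0.71
Scented candle $15.88: all other tangible goods → 3.25% + 0.75% municipal = 4% → $0.64
Total tax = $1.38 + $0.22 + $0.17 + $0.27 + $0.12 + $0.65 + $0.71 + $0.64 = $4.16

$4.16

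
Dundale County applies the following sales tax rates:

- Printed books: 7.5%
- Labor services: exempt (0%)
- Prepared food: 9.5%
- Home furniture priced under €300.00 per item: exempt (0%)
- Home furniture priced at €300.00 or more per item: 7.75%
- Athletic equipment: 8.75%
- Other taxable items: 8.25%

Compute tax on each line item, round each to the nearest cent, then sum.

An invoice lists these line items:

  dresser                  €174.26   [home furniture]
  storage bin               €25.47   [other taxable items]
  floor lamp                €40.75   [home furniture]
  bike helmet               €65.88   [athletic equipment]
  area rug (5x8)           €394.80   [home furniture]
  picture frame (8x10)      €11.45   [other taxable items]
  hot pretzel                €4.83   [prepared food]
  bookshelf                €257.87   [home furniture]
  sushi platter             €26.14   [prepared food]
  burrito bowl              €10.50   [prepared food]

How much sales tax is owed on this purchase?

€43.34

Dresser €174.26: home furniture, under €300.00 → 0% → €0.00
Storage bin €25.47: other taxable items → 8.25% → €2.10
Floor lamp €40.75: home furniture, under €300.00 → 0% → €0.00
Bike helmet €65.88: athletic equipment → 8.75% → €5.76
Area rug (5x8) €394.80: home furniture, €300.00 or more → 7.75% → €30.60
Picture frame (8x10) €11.45: other taxable items → 8.25% → €0.94
Hot pretzel €4.83: prepared food → 9.5% → €0.46
Bookshelf €257.87: home furniture, under €300.00 → 0% → €0.00
Sushi platter €26.14: prepared food → 9.5% → €2.48
Burrito bowl €10.50: prepared food → 9.5% → €1.00
Total tax = €2.10 + €5.76 + €30.60 + €0.94 + €0.46 + €2.48 + €1.00 = €43.34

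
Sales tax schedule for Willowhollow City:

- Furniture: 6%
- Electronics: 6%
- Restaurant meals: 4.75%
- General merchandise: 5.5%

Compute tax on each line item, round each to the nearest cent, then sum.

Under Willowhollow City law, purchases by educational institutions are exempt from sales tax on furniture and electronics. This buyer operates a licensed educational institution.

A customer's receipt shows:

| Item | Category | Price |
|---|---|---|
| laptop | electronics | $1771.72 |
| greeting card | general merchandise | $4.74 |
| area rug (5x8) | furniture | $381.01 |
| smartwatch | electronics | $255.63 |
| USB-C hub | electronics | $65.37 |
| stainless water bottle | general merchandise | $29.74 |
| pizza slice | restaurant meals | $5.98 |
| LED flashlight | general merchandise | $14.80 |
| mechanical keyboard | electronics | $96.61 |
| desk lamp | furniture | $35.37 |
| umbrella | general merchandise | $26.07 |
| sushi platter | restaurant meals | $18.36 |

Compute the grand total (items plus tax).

Laptop $1771.72: electronics, buyer-exempt → 0% → $0.00
Greeting card $4.74: general merchandise → 5.5% → $0.26
Area rug (5x8) $381.01: furniture, buyer-exempt → 0% → $0.00
Smartwatch $255.63: electronics, buyer-exempt → 0% → $0.00
USB-C hub $65.37: electronics, buyer-exempt → 0% → $0.00
Stainless water bottle $29.74: general merchandise → 5.5% → $1.64
Pizza slice $5.98: restaurant meals → 4.75% → $0.28
LED flashlight $14.80: general merchandise → 5.5% → $0.81
Mechanical keyboard $96.61: electronics, buyer-exempt → 0% → $0.00
Desk lamp $35.37: furniture, buyer-exempt → 0% → $0.00
Umbrella $26.07: general merchandise → 5.5% → $1.43
Sushi platter $18.36: restaurant meals → 4.75% → $0.87
Subtotal = $2705.40; tax = $5.29; total due = $2710.69

$2710.69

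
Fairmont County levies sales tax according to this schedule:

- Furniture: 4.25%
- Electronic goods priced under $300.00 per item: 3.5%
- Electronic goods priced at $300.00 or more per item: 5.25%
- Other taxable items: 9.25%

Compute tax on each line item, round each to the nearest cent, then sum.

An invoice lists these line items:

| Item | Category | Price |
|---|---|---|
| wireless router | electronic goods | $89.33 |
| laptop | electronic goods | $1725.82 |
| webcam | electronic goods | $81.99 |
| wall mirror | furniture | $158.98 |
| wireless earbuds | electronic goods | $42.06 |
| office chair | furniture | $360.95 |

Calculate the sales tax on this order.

Wireless router $89.33: electronic goods, under $300.00 → 3.5% → $3.13
Laptop $1725.82: electronic goods, $300.00 or more → 5.25% → $90.61
Webcam $81.99: electronic goods, under $300.00 → 3.5% → $2.87
Wall mirror $158.98: furniture → 4.25% → $6.76
Wireless earbuds $42.06: electronic goods, under $300.00 → 3.5% → $1.47
Office chair $360.95: furniture → 4.25% → $15.34
Total tax = $3.13 + $90.61 + $2.87 + $6.76 + $1.47 + $15.34 = $120.18

$120.18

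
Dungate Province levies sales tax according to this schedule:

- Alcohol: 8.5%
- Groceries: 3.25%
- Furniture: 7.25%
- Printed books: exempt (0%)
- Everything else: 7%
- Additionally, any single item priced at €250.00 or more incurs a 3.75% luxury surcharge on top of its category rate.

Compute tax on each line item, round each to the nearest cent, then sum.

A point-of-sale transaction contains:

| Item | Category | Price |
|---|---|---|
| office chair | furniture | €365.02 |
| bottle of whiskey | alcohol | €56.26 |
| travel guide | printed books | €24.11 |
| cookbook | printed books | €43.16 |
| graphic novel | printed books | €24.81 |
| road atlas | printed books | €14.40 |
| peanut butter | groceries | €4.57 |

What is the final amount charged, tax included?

€577.41

Office chair €365.02: furniture → 7.25% + 3.75% surcharge = 11% → €40.15
Bottle of whiskey €56.26: alcohol → 8.5% → €4.78
Travel guide €24.11: printed books → 0% → €0.00
Cookbook €43.16: printed books → 0% → €0.00
Graphic novel €24.81: printed books → 0% → €0.00
Road atlas €14.40: printed books → 0% → €0.00
Peanut butter €4.57: groceries → 3.25% → €0.15
Subtotal = €532.33; tax = €45.08; total due = €577.41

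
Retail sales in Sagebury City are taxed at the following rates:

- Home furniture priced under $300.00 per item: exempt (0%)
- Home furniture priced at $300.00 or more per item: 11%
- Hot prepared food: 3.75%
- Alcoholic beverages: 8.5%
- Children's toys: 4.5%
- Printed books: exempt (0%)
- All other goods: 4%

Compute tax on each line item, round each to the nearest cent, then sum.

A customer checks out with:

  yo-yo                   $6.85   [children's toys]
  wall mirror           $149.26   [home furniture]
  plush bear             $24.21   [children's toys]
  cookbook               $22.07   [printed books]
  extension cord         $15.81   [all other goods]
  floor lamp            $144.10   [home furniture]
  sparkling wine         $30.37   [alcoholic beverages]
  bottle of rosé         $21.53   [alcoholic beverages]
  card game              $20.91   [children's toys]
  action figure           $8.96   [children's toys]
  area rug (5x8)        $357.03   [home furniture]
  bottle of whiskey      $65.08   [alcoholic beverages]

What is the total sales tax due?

Yo-yo $6.85: children's toys → 4.5% → $0.31
Wall mirror $149.26: home furniture, under $300.00 → 0% → $0.00
Plush bear $24.21: children's toys → 4.5% → $1.09
Cookbook $22.07: printed books → 0% → $0.00
Extension cord $15.81: all other goods → 4% → $0.63
Floor lamp $144.10: home furniture, under $300.00 → 0% → $0.00
Sparkling wine $30.37: alcoholic beverages → 8.5% → $2.58
Bottle of rosé $21.53: alcoholic beverages → 8.5% → $1.83
Card game $20.91: children's toys → 4.5% → $0.94
Action figure $8.96: children's toys → 4.5% → $0.40
Area rug (5x8) $357.03: home furniture, $300.00 or more → 11% → $39.27
Bottle of whiskey $65.08: alcoholic beverages → 8.5% → $5.53
Total tax = $0.31 + $1.09 + $0.63 + $2.58 + $1.83 + $0.94 + $0.40 + $39.27 + $5.53 = $52.58

$52.58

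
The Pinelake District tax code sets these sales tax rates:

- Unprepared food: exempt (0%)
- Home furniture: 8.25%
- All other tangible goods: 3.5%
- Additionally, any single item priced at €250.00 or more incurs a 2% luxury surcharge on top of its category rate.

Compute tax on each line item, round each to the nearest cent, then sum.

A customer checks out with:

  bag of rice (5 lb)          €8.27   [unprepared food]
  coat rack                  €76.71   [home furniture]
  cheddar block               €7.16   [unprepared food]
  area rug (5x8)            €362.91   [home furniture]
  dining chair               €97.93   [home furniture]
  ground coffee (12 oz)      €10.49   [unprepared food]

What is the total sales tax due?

€51.61

Bag of rice (5 lb) €8.27: unprepared food → 0% → €0.00
Coat rack €76.71: home furniture → 8.25% → €6.33
Cheddar block €7.16: unprepared food → 0% → €0.00
Area rug (5x8) €362.91: home furniture → 8.25% + 2% surcharge = 10.25% → €37.20
Dining chair €97.93: home furniture → 8.25% → €8.08
Ground coffee (12 oz) €10.49: unprepared food → 0% → €0.00
Total tax = €6.33 + €37.20 + €8.08 = €51.61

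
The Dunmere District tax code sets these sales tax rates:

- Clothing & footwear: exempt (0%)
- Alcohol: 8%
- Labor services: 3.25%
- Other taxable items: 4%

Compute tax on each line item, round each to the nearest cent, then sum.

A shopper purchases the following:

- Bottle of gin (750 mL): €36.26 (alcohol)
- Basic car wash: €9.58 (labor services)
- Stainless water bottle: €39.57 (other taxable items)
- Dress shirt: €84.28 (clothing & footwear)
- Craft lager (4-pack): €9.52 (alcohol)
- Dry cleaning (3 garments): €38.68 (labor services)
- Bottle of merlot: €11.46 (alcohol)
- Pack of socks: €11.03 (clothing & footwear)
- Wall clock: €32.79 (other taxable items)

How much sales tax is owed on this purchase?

€9.04

Bottle of gin (750 mL) €36.26: alcohol → 8% → €2.90
Basic car wash €9.58: labor services → 3.25% → €0.31
Stainless water bottle €39.57: other taxable items → 4% → €1.58
Dress shirt €84.28: clothing & footwear → 0% → €0.00
Craft lager (4-pack) €9.52: alcohol → 8% → €0.76
Dry cleaning (3 garments) €38.68: labor services → 3.25% → €1.26
Bottle of merlot €11.46: alcohol → 8% → €0.92
Pack of socks €11.03: clothing & footwear → 0% → €0.00
Wall clock €32.79: other taxable items → 4% → €1.31
Total tax = €2.90 + €0.31 + €1.58 + €0.76 + €1.26 + €0.92 + €1.31 = €9.04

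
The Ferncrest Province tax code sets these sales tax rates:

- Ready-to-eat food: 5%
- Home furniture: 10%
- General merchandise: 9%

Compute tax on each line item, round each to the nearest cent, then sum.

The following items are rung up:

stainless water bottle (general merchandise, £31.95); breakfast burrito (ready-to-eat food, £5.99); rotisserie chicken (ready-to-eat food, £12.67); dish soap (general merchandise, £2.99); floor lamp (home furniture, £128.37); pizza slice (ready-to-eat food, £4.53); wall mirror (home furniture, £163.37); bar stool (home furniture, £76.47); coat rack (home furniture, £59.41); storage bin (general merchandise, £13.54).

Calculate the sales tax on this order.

Stainless water bottle £31.95: general merchandise → 9% → £2.88
Breakfast burrito £5.99: ready-to-eat food → 5% → £0.30
Rotisserie chicken £12.67: ready-to-eat food → 5% → £0.63
Dish soap £2.99: general merchandise → 9% → £0.27
Floor lamp £128.37: home furniture → 10% → £12.84
Pizza slice £4.53: ready-to-eat food → 5% → £0.23
Wall mirror £163.37: home furniture → 10% → £16.34
Bar stool £76.47: home furniture → 10% → £7.65
Coat rack £59.41: home furniture → 10% → £5.94
Storage bin £13.54: general merchandise → 9% → £1.22
Total tax = £2.88 + £0.30 + £0.63 + £0.27 + £12.84 + £0.23 + £16.34 + £7.65 + £5.94 + £1.22 = £48.30

£48.30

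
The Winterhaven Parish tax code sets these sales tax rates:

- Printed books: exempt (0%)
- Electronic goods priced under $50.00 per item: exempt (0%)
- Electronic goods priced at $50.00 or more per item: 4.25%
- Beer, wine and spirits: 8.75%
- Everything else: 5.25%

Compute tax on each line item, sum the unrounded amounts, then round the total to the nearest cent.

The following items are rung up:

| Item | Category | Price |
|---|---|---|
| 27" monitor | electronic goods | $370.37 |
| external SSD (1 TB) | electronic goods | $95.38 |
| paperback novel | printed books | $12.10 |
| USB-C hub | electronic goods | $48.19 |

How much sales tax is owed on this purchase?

27" monitor $370.37: electronic goods, $50.00 or more → 4.25% → $15.740725
External SSD (1 TB) $95.38: electronic goods, $50.00 or more → 4.25% → $4.05365
Paperback novel $12.10: printed books → 0% → $0.00
USB-C hub $48.19: electronic goods, under $50.00 → 0% → $0.00
Unrounded tax sum = $19.794375 → $19.79

$19.79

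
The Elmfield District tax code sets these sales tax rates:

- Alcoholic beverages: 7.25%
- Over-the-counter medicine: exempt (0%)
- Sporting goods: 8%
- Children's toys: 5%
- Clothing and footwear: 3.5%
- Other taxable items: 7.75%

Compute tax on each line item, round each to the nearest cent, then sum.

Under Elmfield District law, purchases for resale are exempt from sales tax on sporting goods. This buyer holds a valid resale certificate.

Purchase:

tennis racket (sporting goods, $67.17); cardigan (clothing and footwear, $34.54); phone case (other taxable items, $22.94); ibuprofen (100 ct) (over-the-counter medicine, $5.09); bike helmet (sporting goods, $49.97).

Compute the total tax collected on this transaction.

Tennis racket $67.17: sporting goods, buyer-exempt → 0% → $0.00
Cardigan $34.54: clothing and footwear → 3.5% → $1.21
Phone case $22.94: other taxable items → 7.75% → $1.78
Ibuprofen (100 ct) $5.09: over-the-counter medicine → 0% → $0.00
Bike helmet $49.97: sporting goods, buyer-exempt → 0% → $0.00
Total tax = $1.21 + $1.78 = $2.99

$2.99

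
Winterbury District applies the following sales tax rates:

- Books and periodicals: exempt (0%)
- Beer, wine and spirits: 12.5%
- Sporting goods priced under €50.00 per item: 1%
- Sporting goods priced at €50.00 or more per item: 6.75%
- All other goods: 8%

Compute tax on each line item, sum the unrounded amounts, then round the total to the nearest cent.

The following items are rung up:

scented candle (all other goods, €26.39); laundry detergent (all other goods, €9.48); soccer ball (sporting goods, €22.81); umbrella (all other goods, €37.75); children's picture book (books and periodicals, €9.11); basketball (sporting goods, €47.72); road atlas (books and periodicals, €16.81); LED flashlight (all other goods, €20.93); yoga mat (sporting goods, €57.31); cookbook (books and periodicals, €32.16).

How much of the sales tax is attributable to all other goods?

€7.56

Scented candle €26.39: all other goods → 8% → €2.1112
Laundry detergent €9.48: all other goods → 8% → €0.7584
Umbrella €37.75: all other goods → 8% → €3.02
LED flashlight €20.93: all other goods → 8% → €1.6744
Tax on all other goods: unrounded sum = €7.564 → €7.56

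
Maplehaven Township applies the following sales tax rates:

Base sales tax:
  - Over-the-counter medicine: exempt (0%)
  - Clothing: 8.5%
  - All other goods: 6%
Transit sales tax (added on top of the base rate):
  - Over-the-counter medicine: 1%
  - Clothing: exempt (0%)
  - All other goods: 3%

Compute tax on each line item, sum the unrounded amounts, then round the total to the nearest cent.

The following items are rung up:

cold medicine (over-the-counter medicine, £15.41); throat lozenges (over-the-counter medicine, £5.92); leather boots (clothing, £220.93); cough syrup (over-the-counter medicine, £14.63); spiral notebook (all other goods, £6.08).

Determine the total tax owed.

£19.69

Cold medicine £15.41: over-the-counter medicine → 0% + 1% transit = 1% → £0.1541
Throat lozenges £5.92: over-the-counter medicine → 0% + 1% transit = 1% → £0.0592
Leather boots £220.93: clothing → 8.5% + 0% transit = 8.5% → £18.77905
Cough syrup £14.63: over-the-counter medicine → 0% + 1% transit = 1% → £0.1463
Spiral notebook £6.08: all other goods → 6% + 3% transit = 9% → £0.5472
Unrounded tax sum = £19.68585 → £19.69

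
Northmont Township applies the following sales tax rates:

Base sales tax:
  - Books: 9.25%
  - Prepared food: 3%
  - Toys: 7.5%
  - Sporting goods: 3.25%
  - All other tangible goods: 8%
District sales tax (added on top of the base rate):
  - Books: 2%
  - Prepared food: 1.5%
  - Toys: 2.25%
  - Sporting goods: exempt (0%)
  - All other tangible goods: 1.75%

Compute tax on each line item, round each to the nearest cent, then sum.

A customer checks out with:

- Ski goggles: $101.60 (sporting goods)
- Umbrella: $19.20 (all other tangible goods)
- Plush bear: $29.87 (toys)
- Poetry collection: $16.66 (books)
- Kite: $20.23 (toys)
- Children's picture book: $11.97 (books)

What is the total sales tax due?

Ski goggles $101.60: sporting goods → 3.25% + 0% district = 3.25% → $3.30
Umbrella $19.20: all other tangible goods → 8% + 1.75% district = 9.75% → $1.87
Plush bear $29.87: toys → 7.5% + 2.25% district = 9.75% → $2.91
Poetry collection $16.66: books → 9.25% + 2% district = 11.25% → $1.87
Kite $20.23: toys → 7.5% + 2.25% district = 9.75% → $1.97
Children's picture book $11.97: books → 9.25% + 2% district = 11.25% → $1.35
Total tax = $3.30 + $1.87 + $2.91 + $1.87 + $1.97 + $1.35 = $13.27

$13.27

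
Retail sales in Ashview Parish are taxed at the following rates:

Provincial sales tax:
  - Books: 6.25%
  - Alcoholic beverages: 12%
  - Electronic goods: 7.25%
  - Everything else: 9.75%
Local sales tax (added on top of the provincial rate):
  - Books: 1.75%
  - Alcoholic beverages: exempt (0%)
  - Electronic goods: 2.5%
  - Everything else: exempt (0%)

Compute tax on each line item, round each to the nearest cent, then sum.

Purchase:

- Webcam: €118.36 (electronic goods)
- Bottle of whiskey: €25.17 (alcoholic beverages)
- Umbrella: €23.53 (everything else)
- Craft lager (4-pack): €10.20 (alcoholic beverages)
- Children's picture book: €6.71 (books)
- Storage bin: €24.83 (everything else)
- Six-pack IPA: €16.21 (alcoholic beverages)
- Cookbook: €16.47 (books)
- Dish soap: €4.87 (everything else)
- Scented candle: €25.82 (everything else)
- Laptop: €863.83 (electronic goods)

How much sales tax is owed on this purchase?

€111.51

Webcam €118.36: electronic goods → 7.25% + 2.5% local = 9.75% → €11.54
Bottle of whiskey €25.17: alcoholic beverages → 12% + 0% local = 12% → €3.02
Umbrella €23.53: everything else → 9.75% + 0% local = 9.75% → €2.29
Craft lager (4-pack) €10.20: alcoholic beverages → 12% + 0% local = 12% → €1.22
Children's picture book €6.71: books → 6.25% + 1.75% local = 8% → €0.54
Storage bin €24.83: everything else → 9.75% + 0% local = 9.75% → €2.42
Six-pack IPA €16.21: alcoholic beverages → 12% + 0% local = 12% → €1.95
Cookbook €16.47: books → 6.25% + 1.75% local = 8% → €1.32
Dish soap €4.87: everything else → 9.75% + 0% local = 9.75% → €0.47
Scented candle €25.82: everything else → 9.75% + 0% local = 9.75% → €2.52
Laptop €863.83: electronic goods → 7.25% + 2.5% local = 9.75% → €84.22
Total tax = €11.54 + €3.02 + €2.29 + €1.22 + €0.54 + €2.42 + €1.95 + €1.32 + €0.47 + €2.52 + €84.22 = €111.51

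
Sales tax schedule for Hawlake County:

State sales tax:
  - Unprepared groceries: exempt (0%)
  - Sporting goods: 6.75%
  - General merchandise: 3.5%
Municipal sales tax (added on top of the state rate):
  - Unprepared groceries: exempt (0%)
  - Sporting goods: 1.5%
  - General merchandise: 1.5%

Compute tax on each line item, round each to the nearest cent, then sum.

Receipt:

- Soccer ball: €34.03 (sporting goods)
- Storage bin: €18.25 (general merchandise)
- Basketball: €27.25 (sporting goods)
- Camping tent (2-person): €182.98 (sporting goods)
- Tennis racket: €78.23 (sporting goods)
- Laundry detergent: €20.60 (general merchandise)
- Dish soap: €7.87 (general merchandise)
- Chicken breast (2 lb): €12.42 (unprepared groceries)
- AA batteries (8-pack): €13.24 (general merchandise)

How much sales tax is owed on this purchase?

€29.60

Soccer ball €34.03: sporting goods → 6.75% + 1.5% municipal = 8.25% → €2.81
Storage bin €18.25: general merchandise → 3.5% + 1.5% municipal = 5% → €0.91
Basketball €27.25: sporting goods → 6.75% + 1.5% municipal = 8.25% → €2.25
Camping tent (2-person) €182.98: sporting goods → 6.75% + 1.5% municipal = 8.25% → €15.10
Tennis racket €78.23: sporting goods → 6.75% + 1.5% municipal = 8.25% → €6.45
Laundry detergent €20.60: general merchandise → 3.5% + 1.5% municipal = 5% → €1.03
Dish soap €7.87: general merchandise → 3.5% + 1.5% municipal = 5% → €0.39
Chicken breast (2 lb) €12.42: unprepared groceries → 0% + 0% municipal = 0% → €0.00
AA batteries (8-pack) €13.24: general merchandise → 3.5% + 1.5% municipal = 5% → €0.66
Total tax = €2.81 + €0.91 + €2.25 + €15.10 + €6.45 + €1.03 + €0.39 + €0.66 = €29.60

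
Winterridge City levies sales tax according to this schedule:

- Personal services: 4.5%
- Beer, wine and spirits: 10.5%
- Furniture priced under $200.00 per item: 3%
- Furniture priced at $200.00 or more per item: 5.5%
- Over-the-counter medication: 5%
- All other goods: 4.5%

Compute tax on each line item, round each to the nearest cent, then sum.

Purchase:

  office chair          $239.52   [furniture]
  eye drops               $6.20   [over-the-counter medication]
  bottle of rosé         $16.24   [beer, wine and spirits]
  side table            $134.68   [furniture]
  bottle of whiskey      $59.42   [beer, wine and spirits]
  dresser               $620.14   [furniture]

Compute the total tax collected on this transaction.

$59.58

Office chair $239.52: furniture, $200.00 or more → 5.5% → $13.17
Eye drops $6.20: over-the-counter medication → 5% → $0.31
Bottle of rosé $16.24: beer, wine and spirits → 10.5% → $1.71
Side table $134.68: furniture, under $200.00 → 3% → $4.04
Bottle of whiskey $59.42: beer, wine and spirits → 10.5% → $6.24
Dresser $620.14: furniture, $200.00 or more → 5.5% → $34.11
Total tax = $13.17 + $0.31 + $1.71 + $4.04 + $6.24 + $34.11 = $59.58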